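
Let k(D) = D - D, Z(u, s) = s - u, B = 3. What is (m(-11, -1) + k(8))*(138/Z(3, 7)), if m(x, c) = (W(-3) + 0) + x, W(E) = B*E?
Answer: -690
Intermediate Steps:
W(E) = 3*E
m(x, c) = -9 + x (m(x, c) = (3*(-3) + 0) + x = (-9 + 0) + x = -9 + x)
k(D) = 0
(m(-11, -1) + k(8))*(138/Z(3, 7)) = ((-9 - 11) + 0)*(138/(7 - 1*3)) = (-20 + 0)*(138/(7 - 3)) = -2760/4 = -20*69/2 = -690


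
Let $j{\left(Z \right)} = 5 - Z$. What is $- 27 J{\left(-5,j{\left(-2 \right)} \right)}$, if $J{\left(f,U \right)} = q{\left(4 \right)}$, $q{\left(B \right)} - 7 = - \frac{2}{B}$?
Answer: $- \frac{351}{2} \approx -175.5$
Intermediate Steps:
$q{\left(B \right)} = 7 - \frac{2}{B}$
$J{\left(f,U \right)} = \frac{13}{2}$ ($J{\left(f,U \right)} = 7 - \frac{2}{4} = 7 - \frac{1}{2} = \frac{13}{2}$)
$- 27 J{\left(-5,j{\left(-2 \right)} \right)} = \left(-27\right) \frac{13}{2} = - \frac{351}{2}$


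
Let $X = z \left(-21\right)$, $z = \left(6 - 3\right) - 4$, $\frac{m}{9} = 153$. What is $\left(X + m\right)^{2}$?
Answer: $1954404$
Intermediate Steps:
$m = 1377$ ($m = 9 \cdot 153 = 1377$)
$z = -1$ ($z = \left(6 - 3\right) - 4 = 3 - 4 = -1$)
$X = 21$ ($X = \left(-1\right) \left(-21\right) = 21$)
$\left(X + m\right)^{2} = \left(21 + 1377\right)^{2} = 1398^{2} = 1954404$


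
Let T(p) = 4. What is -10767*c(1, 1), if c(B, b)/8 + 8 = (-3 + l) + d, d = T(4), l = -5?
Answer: 1033632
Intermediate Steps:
d = 4
c(B, b) = -96 (c(B, b) = -64 + 8*((-3 - 5) + 4) = -64 + 8*(-8 + 4) = -64 + 8*(-4) = -64 - 32 = -96)
-10767*c(1, 1) = -10767*(-96) = 1033632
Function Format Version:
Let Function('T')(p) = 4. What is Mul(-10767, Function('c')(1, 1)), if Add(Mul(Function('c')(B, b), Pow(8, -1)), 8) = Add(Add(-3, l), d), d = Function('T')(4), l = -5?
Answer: 1033632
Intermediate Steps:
d = 4
Function('c')(B, b) = -96 (Function('c')(B, b) = Add(-64, Mul(8, Add(Add(-3, -5), 4))) = Add(-64, Mul(8, Add(-8, 4))) = Add(-64, Mul(8, -4)) = Add(-64, -32) = -96)
Mul(-10767, Function('c')(1, 1)) = Mul(-10767, -96) = 1033632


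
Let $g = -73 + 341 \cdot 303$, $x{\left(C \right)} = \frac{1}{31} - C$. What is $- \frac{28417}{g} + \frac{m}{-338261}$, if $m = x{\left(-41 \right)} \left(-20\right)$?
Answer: $- \frac{42193795421}{154669842250} \approx -0.2728$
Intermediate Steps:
$x{\left(C \right)} = \frac{1}{31} - C$
$m = - \frac{25440}{31}$ ($m = \left(\frac{1}{31} - -41\right) \left(-20\right) = \left(\frac{1}{31} + 41\right) \left(-20\right) = \frac{1272}{31} \left(-20\right) = - \frac{25440}{31} \approx -820.65$)
$g = 103250$ ($g = -73 + 103323 = 103250$)
$- \frac{28417}{g} + \frac{m}{-338261} = - \frac{28417}{103250} - \frac{25440}{31 \left(-338261\right)} = \left(-28417\right) \frac{1}{103250} - - \frac{25440}{10486091} = - \frac{28417}{103250} + \frac{25440}{10486091} = - \frac{42193795421}{154669842250}$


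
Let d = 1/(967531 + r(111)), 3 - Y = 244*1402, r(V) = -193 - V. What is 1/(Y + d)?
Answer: -967227/330873848294 ≈ -2.9233e-6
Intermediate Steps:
Y = -342085 (Y = 3 - 244*1402 = 3 - 1*342088 = 3 - 342088 = -342085)
d = 1/967227 (d = 1/(967531 + (-193 - 1*111)) = 1/(967531 + (-193 - 111)) = 1/(967531 - 304) = 1/967227 ≈ 1.0339e-6)
1/(Y + d) = 1/(-342085 + 1/967227) = 1/(-330873848294/967227) = -967227/330873848294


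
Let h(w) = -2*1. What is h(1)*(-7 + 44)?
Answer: -74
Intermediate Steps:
h(w) = -2
h(1)*(-7 + 44) = -2*(-7 + 44) = -2*37 = -74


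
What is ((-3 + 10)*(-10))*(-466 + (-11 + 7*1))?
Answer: 32900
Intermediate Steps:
((-3 + 10)*(-10))*(-466 + (-11 + 7*1)) = (7*(-10))*(-466 + (-11 + 7)) = -70*(-466 - 4) = -70*(-470) = 32900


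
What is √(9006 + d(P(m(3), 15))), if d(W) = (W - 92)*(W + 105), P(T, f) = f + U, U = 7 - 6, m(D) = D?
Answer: I*√190 ≈ 13.784*I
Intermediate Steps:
U = 1
P(T, f) = 1 + f (P(T, f) = f + 1 = 1 + f)
d(W) = (-92 + W)*(105 + W)
√(9006 + d(P(m(3), 15))) = √(9006 + (-9660 + (1 + 15)² + 13*(1 + 15))) = √(9006 + (-9660 + 16² + 13*16)) = √(9006 + (-9660 + 256 + 208)) = √(9006 - 9196) = √(-190) = I*√190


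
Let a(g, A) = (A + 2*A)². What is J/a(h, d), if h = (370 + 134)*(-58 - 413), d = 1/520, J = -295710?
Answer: -26653328000/3 ≈ -8.8844e+9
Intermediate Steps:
d = 1/520 ≈ 0.0019231
h = -237384 (h = 504*(-471) = -237384)
a(g, A) = 9*A² (a(g, A) = (3*A)² = 9*A²)
J/a(h, d) = -295710/(9*(1/520)²) = -295710/(9*(1/270400)) = -295710/9/270400 = -295710*270400/9 = -26653328000/3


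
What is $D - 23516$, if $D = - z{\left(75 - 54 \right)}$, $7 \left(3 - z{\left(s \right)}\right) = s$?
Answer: $-23516$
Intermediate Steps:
$z{\left(s \right)} = 3 - \frac{s}{7}$
$D = 0$ ($D = - (3 - \frac{75 - 54}{7}) = - (3 - 3) = \left(-1\right) 0 = 0$)
$D - 23516 = 0 - 23516 = -23516$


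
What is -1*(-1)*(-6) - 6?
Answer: -12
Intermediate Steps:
-1*(-1)*(-6) - 6 = 1*(-6) - 6 = -6 - 6 = -12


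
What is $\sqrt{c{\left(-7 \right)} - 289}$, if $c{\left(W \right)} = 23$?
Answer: $i \sqrt{266} \approx 16.31 i$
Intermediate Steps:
$\sqrt{c{\left(-7 \right)} - 289} = \sqrt{23 - 289} = \sqrt{-266} = i \sqrt{266}$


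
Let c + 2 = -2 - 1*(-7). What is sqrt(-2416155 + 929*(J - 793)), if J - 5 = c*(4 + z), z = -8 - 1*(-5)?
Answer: 2*I*sqrt(786355) ≈ 1773.5*I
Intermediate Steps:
c = 3 (c = -2 + (-2 - 1*(-7)) = -2 + (-2 + 7) = -2 + 5 = 3)
z = -3 (z = -8 + 5 = -3)
J = 8 (J = 5 + 3*(4 - 3) = 5 + 3*1 = 5 + 3 = 8)
sqrt(-2416155 + 929*(J - 793)) = sqrt(-2416155 + 929*(8 - 793)) = sqrt(-2416155 + 929*(-785)) = sqrt(-2416155 - 729265) = sqrt(-3145420) = 2*I*sqrt(786355)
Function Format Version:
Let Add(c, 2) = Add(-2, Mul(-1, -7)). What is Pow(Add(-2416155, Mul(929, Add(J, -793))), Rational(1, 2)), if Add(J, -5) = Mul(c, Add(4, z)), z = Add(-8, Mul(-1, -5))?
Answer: Mul(2, I, Pow(786355, Rational(1, 2))) ≈ Mul(1773.5, I)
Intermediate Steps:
c = 3 (c = Add(-2, Add(-2, Mul(-1, -7))) = Add(-2, Add(-2, 7)) = Add(-2, 5) = 3)
z = -3 (z = Add(-8, 5) = -3)
J = 8 (J = Add(5, Mul(3, Add(4, -3))) = Add(5, Mul(3, 1)) = Add(5, 3) = 8)
Pow(Add(-2416155, Mul(929, Add(J, -793))), Rational(1, 2)) = Pow(Add(-2416155, Mul(929, Add(8, -793))), Rational(1, 2)) = Pow(Add(-2416155, Mul(929, -785)), Rational(1, 2)) = Pow(Add(-2416155, -729265), Rational(1, 2)) = Pow(-3145420, Rational(1, 2)) = Mul(2, I, Pow(786355, Rational(1, 2)))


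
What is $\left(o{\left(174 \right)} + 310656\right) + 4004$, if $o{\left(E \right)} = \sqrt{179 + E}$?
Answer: $314660 + \sqrt{353} \approx 3.1468 \cdot 10^{5}$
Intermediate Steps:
$\left(o{\left(174 \right)} + 310656\right) + 4004 = \left(\sqrt{179 + 174} + 310656\right) + 4004 = \left(\sqrt{353} + 310656\right) + 4004 = \left(310656 + \sqrt{353}\right) + 4004 = 314660 + \sqrt{353}$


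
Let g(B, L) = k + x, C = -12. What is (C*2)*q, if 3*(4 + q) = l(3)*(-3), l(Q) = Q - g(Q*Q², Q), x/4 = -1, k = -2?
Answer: 312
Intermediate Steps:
x = -4 (x = 4*(-1) = -4)
g(B, L) = -6 (g(B, L) = -2 - 4 = -6)
l(Q) = 6 + Q (l(Q) = Q - 1*(-6) = Q + 6 = 6 + Q)
q = -13 (q = -4 + ((6 + 3)*(-3))/3 = -4 + (9*(-3))/3 = -4 + (⅓)*(-27) = -4 - 9 = -13)
(C*2)*q = -12*2*(-13) = -24*(-13) = 312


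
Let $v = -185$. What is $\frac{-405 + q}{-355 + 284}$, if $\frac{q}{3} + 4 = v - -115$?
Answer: $\frac{627}{71} \approx 8.831$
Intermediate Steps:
$q = -222$ ($q = -12 + 3 \left(-185 - -115\right) = -12 + 3 \left(-185 + 115\right) = -12 + 3 \left(-70\right) = -12 - 210 = -222$)
$\frac{-405 + q}{-355 + 284} = \frac{-405 - 222}{-355 + 284} = - \frac{627}{-71} = \left(-627\right) \left(- \frac{1}{71}\right) = \frac{627}{71}$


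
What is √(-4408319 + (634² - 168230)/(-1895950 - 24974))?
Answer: I*√451846466539719038/320154 ≈ 2099.6*I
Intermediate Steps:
√(-4408319 + (634² - 168230)/(-1895950 - 24974)) = √(-4408319 + (401956 - 168230)/(-1920924)) = √(-4408319 + 233726*(-1/1920924)) = √(-4408319 - 116863/960462) = √(-4234023000241/960462) = I*√451846466539719038/320154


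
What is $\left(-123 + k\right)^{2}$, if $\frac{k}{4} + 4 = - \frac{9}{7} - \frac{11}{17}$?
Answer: $\frac{304886521}{14161} \approx 21530.0$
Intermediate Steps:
$k = - \frac{2824}{119}$ ($k = -16 + 4 \left(- \frac{9}{7} - \frac{11}{17}\right) = -16 + 4 \left(- \frac{230}{119}\right) = -16 - \frac{920}{119} = - \frac{2824}{119} \approx -23.731$)
$\left(-123 + k\right)^{2} = \left(-123 - \frac{2824}{119}\right)^{2} = \left(- \frac{17461}{119}\right)^{2} = \frac{304886521}{14161}$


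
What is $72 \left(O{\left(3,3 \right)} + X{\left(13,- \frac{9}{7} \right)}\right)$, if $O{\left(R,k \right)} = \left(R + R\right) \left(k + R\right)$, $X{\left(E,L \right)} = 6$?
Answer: $3024$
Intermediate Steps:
$O{\left(R,k \right)} = 2 R \left(R + k\right)$
$72 \left(O{\left(3,3 \right)} + X{\left(13,- \frac{9}{7} \right)}\right) = 72 \left(2 \cdot 3 \left(3 + 3\right) + 6\right) = 72 \left(2 \cdot 3 \cdot 6 + 6\right) = 72 \left(36 + 6\right) = 72 \cdot 42 = 3024$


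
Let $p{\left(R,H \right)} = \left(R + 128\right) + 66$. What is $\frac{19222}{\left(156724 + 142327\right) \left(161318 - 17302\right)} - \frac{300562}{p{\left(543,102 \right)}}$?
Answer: $- \frac{96601812828567}{236874708488} \approx -407.82$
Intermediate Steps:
$p{\left(R,H \right)} = 194 + R$ ($p{\left(R,H \right)} = \left(128 + R\right) + 66 = 194 + R$)
$\frac{19222}{\left(156724 + 142327\right) \left(161318 - 17302\right)} - \frac{300562}{p{\left(543,102 \right)}} = \frac{19222}{\left(156724 + 142327\right) \left(161318 - 17302\right)} - \frac{300562}{194 + 543} = \frac{19222}{299051 \cdot 144016} - \frac{300562}{737} = \frac{19222}{43068128816} - \frac{4486}{11} = 19222 \cdot \frac{1}{43068128816} - \frac{4486}{11} = \frac{9611}{21534064408} - \frac{4486}{11} = - \frac{96601812828567}{236874708488}$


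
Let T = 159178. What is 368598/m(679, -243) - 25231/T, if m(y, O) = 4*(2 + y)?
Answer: 2441831800/18066703 ≈ 135.16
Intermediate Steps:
m(y, O) = 8 + 4*y
368598/m(679, -243) - 25231/T = 368598/(8 + 4*679) - 25231/159178 = 368598/(8 + 2716) - 25231*1/159178 = 368598/2724 - 25231/159178 = 368598*(1/2724) - 25231/159178 = 61433/454 - 25231/159178 = 2441831800/18066703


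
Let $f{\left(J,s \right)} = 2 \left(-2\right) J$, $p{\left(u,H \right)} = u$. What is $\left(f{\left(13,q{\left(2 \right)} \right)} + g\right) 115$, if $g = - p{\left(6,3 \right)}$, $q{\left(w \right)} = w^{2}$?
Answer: $-6670$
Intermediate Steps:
$f{\left(J,s \right)} = - 4 J$
$g = -6$ ($g = \left(-1\right) 6 = -6$)
$\left(f{\left(13,q{\left(2 \right)} \right)} + g\right) 115 = \left(\left(-4\right) 13 - 6\right) 115 = \left(-52 - 6\right) 115 = \left(-58\right) 115 = -6670$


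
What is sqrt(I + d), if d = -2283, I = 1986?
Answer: 3*I*sqrt(33) ≈ 17.234*I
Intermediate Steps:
sqrt(I + d) = sqrt(1986 - 2283) = sqrt(-297) = 3*I*sqrt(33)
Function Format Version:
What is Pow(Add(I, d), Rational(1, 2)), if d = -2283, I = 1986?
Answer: Mul(3, I, Pow(33, Rational(1, 2))) ≈ Mul(17.234, I)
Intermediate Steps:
Pow(Add(I, d), Rational(1, 2)) = Pow(Add(1986, -2283), Rational(1, 2)) = Pow(-297, Rational(1, 2)) = Mul(3, I, Pow(33, Rational(1, 2)))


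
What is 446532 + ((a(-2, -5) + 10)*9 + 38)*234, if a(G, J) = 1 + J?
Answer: 468060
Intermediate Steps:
446532 + ((a(-2, -5) + 10)*9 + 38)*234 = 446532 + (((1 - 5) + 10)*9 + 38)*234 = 446532 + ((-4 + 10)*9 + 38)*234 = 446532 + (6*9 + 38)*234 = 446532 + (54 + 38)*234 = 446532 + 92*234 = 446532 + 21528 = 468060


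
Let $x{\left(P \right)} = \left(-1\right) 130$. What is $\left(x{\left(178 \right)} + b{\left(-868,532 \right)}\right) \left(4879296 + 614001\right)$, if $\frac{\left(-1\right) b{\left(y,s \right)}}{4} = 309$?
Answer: $-7503843702$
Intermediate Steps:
$x{\left(P \right)} = -130$
$b{\left(y,s \right)} = -1236$ ($b{\left(y,s \right)} = \left(-4\right) 309 = -1236$)
$\left(x{\left(178 \right)} + b{\left(-868,532 \right)}\right) \left(4879296 + 614001\right) = \left(-130 - 1236\right) \left(4879296 + 614001\right) = \left(-1366\right) 5493297 = -7503843702$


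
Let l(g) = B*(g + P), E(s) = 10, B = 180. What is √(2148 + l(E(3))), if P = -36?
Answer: 2*I*√633 ≈ 50.319*I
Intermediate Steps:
l(g) = -6480 + 180*g (l(g) = 180*(g - 36) = 180*(-36 + g) = -6480 + 180*g)
√(2148 + l(E(3))) = √(2148 + (-6480 + 180*10)) = √(2148 + (-6480 + 1800)) = √(2148 - 4680) = √(-2532) = 2*I*√633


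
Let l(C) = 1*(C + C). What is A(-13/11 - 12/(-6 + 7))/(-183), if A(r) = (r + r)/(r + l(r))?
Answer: -2/549 ≈ -0.0036430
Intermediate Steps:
l(C) = 2*C (l(C) = 1*(2*C) = 2*C)
A(r) = ⅔ (A(r) = (r + r)/(r + 2*r) = (2*r)/((3*r)) = (2*r)*(1/(3*r)) = ⅔)
A(-13/11 - 12/(-6 + 7))/(-183) = (⅔)/(-183) = (⅔)*(-1/183) = -2/549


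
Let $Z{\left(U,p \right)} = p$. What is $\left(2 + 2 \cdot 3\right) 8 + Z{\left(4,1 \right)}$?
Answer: $65$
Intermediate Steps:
$\left(2 + 2 \cdot 3\right) 8 + Z{\left(4,1 \right)} = \left(2 + 2 \cdot 3\right) 8 + 1 = \left(2 + 6\right) 8 + 1 = 8 \cdot 8 + 1 = 64 + 1 = 65$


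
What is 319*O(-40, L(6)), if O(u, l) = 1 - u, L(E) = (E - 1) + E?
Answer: 13079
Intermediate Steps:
L(E) = -1 + 2*E (L(E) = (-1 + E) + E = -1 + 2*E)
319*O(-40, L(6)) = 319*(1 - 1*(-40)) = 319*(1 + 40) = 319*41 = 13079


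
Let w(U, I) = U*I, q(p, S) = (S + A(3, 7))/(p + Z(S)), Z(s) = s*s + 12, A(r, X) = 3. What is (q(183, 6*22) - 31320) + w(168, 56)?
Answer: -128689131/5873 ≈ -21912.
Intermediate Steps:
Z(s) = 12 + s² (Z(s) = s² + 12 = 12 + s²)
q(p, S) = (3 + S)/(12 + p + S²) (q(p, S) = (S + 3)/(p + (12 + S²)) = (3 + S)/(12 + p + S²))
w(U, I) = I*U
(q(183, 6*22) - 31320) + w(168, 56) = ((3 + 6*22)/(12 + 183 + (6*22)²) - 31320) + 56*168 = ((3 + 132)/(12 + 183 + 132²) - 31320) + 9408 = (135/(12 + 183 + 17424) - 31320) + 9408 = (135/17619 - 31320) + 9408 = ((1/17619)*135 - 31320) + 9408 = (45/5873 - 31320) + 9408 = -183942315/5873 + 9408 = -128689131/5873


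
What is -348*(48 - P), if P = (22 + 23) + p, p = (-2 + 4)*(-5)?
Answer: -4524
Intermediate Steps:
p = -10 (p = 2*(-5) = -10)
P = 35 (P = (22 + 23) - 10 = 45 - 10 = 35)
-348*(48 - P) = -348*(48 - 1*35) = -348*(48 - 35) = -348*13 = -4524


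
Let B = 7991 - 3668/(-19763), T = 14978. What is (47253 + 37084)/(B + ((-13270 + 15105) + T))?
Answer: 1666752131/490205120 ≈ 3.4001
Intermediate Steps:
B = 157929801/19763 (B = 7991 - 3668*(-1/19763) = 7991 + 3668/19763 = 157929801/19763 ≈ 7991.2)
(47253 + 37084)/(B + ((-13270 + 15105) + T)) = (47253 + 37084)/(157929801/19763 + ((-13270 + 15105) + 14978)) = 84337/(157929801/19763 + (1835 + 14978)) = 84337/(157929801/19763 + 16813) = 84337/(490205120/19763) = 84337*(19763/490205120) = 1666752131/490205120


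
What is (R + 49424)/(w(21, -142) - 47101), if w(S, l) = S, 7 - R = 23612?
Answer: -25819/47080 ≈ -0.54841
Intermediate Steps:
R = -23605 (R = 7 - 1*23612 = 7 - 23612 = -23605)
(R + 49424)/(w(21, -142) - 47101) = (-23605 + 49424)/(21 - 47101) = 25819/(-47080) = 25819*(-1/47080) = -25819/47080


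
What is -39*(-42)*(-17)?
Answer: -27846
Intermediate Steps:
-39*(-42)*(-17) = 1638*(-17) = -27846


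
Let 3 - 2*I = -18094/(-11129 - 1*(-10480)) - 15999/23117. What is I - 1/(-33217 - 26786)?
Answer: -184527707921/15257982861 ≈ -12.094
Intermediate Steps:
I = -181443424/15002933 (I = 3/2 - (-18094/(-11129 - 1*(-10480)) - 15999/23117)/2 = 3/2 - (-18094/(-11129 + 10480) - 15999*1/23117)/2 = 3/2 - (-18094/(-649) - 15999/23117)/2 = 3/2 - (-18094*(-1/649) - 15999/23117)/2 = 3/2 - (18094/649 - 15999/23117)/2 = 3/2 - ½*407895647/15002933 = 3/2 - 407895647/30005866 = -181443424/15002933 ≈ -12.094)
I - 1/(-33217 - 26786) = -181443424/15002933 - 1/(-33217 - 26786) = -181443424/15002933 - 1/(-60003) = -181443424/15002933 - 1*(-1/60003) = -181443424/15002933 + 1/60003 = -184527707921/15257982861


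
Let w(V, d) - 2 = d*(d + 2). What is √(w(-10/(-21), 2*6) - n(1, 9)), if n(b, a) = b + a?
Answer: 4*√10 ≈ 12.649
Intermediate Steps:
n(b, a) = a + b
w(V, d) = 2 + d*(2 + d) (w(V, d) = 2 + d*(d + 2) = 2 + d*(2 + d))
√(w(-10/(-21), 2*6) - n(1, 9)) = √((2 + (2*6)² + 2*(2*6)) - (9 + 1)) = √((2 + 12² + 2*12) - 1*10) = √((2 + 144 + 24) - 10) = √(170 - 10) = √160 = 4*√10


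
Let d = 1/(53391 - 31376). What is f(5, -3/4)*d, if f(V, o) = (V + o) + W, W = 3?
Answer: 29/88060 ≈ 0.00032932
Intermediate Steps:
d = 1/22015 ≈ 4.5424e-5
f(V, o) = 3 + V + o (f(V, o) = (V + o) + 3 = 3 + V + o)
f(5, -3/4)*d = (3 + 5 - 3/4)*(1/22015) = (3 + 5 - 3*¼)*(1/22015) = (3 + 5 - ¾)*(1/22015) = (29/4)*(1/22015) = 29/88060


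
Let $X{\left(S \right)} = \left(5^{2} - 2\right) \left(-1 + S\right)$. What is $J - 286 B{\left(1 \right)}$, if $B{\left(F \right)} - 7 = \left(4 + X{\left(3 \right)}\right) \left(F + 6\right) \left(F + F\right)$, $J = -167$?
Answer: $-202369$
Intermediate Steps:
$X{\left(S \right)} = -23 + 23 S$ ($X{\left(S \right)} = \left(25 - 2\right) \left(-1 + S\right) = 23 \left(-1 + S\right) = -23 + 23 S$)
$B{\left(F \right)} = 7 + 100 F \left(6 + F\right)$ ($B{\left(F \right)} = 7 + \left(4 + \left(-23 + 23 \cdot 3\right)\right) \left(F + 6\right) \left(F + F\right) = 7 + \left(4 + \left(-23 + 69\right)\right) \left(6 + F\right) 2 F = 7 + \left(4 + 46\right) 2 F \left(6 + F\right) = 7 + 50 \cdot 2 F \left(6 + F\right) = 7 + 100 F \left(6 + F\right)$)
$J - 286 B{\left(1 \right)} = -167 - 286 \left(7 + 100 \cdot 1^{2} + 600 \cdot 1\right) = -167 - 286 \left(7 + 100 \cdot 1 + 600\right) = -167 - 286 \left(7 + 100 + 600\right) = -167 - 202202 = -202369$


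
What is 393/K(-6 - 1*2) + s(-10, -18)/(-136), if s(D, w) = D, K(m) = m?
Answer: -6671/136 ≈ -49.051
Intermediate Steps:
393/K(-6 - 1*2) + s(-10, -18)/(-136) = 393/(-6 - 1*2) - 10/(-136) = 393/(-6 - 2) - 10*(-1/136) = 393/(-8) + 5/68 = 393*(-⅛) + 5/68 = -393/8 + 5/68 = -6671/136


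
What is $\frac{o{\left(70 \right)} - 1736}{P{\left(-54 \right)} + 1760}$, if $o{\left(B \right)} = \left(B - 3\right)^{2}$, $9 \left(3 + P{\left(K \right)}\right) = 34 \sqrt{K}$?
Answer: $\frac{14511063}{9263459} - \frac{93602 i \sqrt{6}}{9263459} \approx 1.5665 - 0.024751 i$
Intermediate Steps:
$P{\left(K \right)} = -3 + \frac{34 \sqrt{K}}{9}$
$o{\left(B \right)} = \left(-3 + B\right)^{2}$
$\frac{o{\left(70 \right)} - 1736}{P{\left(-54 \right)} + 1760} = \frac{\left(-3 + 70\right)^{2} - 1736}{\left(-3 + \frac{34 \sqrt{-54}}{9}\right) + 1760} = \frac{67^{2} - 1736}{\left(-3 + \frac{34 \cdot 3 i \sqrt{6}}{9}\right) + 1760} = \frac{4489 - 1736}{\left(-3 + \frac{34 i \sqrt{6}}{3}\right) + 1760} = \frac{2753}{1757 + \frac{34 i \sqrt{6}}{3}}$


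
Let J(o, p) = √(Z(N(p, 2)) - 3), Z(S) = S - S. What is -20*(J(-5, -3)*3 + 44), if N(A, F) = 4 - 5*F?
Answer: -880 - 60*I*√3 ≈ -880.0 - 103.92*I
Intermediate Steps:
Z(S) = 0
J(o, p) = I*√3 (J(o, p) = √(0 - 3) = √(-3) = I*√3)
-20*(J(-5, -3)*3 + 44) = -20*((I*√3)*3 + 44) = -20*(3*I*√3 + 44) = -20*(44 + 3*I*√3) = -880 - 60*I*√3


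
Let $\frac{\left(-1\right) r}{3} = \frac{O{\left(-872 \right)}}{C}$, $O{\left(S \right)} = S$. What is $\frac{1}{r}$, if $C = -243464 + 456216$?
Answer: $\frac{26594}{327} \approx 81.327$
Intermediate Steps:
$C = 212752$
$r = \frac{327}{26594}$ ($r = - 3 \left(- \frac{872}{212752}\right) = - 3 \left(\left(-872\right) \frac{1}{212752}\right) = \left(-3\right) \left(- \frac{109}{26594}\right) = \frac{327}{26594} \approx 0.012296$)
$\frac{1}{r} = \frac{1}{\frac{327}{26594}} = \frac{26594}{327}$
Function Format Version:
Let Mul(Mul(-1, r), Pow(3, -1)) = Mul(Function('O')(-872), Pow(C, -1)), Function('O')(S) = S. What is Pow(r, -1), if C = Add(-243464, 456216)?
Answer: Rational(26594, 327) ≈ 81.327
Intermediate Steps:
C = 212752
r = Rational(327, 26594) (r = Mul(-3, Mul(-872, Pow(212752, -1))) = Mul(-3, Mul(-872, Rational(1, 212752))) = Mul(-3, Rational(-109, 26594)) = Rational(327, 26594) ≈ 0.012296)
Pow(r, -1) = Pow(Rational(327, 26594), -1) = Rational(26594, 327)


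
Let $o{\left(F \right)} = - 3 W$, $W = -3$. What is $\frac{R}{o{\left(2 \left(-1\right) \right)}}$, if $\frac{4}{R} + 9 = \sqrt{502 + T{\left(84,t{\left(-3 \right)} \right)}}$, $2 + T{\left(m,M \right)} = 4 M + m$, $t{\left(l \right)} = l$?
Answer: $\frac{4}{491} + \frac{8 \sqrt{143}}{4419} \approx 0.029795$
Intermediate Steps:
$T{\left(m,M \right)} = -2 + m + 4 M$ ($T{\left(m,M \right)} = -2 + \left(4 M + m\right) = -2 + \left(m + 4 M\right) = -2 + m + 4 M$)
$o{\left(F \right)} = 9$ ($o{\left(F \right)} = \left(-3\right) \left(-3\right) = 9$)
$R = \frac{4}{-9 + 2 \sqrt{143}}$ ($R = \frac{4}{-9 + \sqrt{502 + \left(-2 + 84 + 4 \left(-3\right)\right)}} = \frac{4}{-9 + \sqrt{502 - -70}} = \frac{4}{-9 + \sqrt{502 + 70}} = \frac{4}{-9 + \sqrt{572}} = \frac{4}{-9 + 2 \sqrt{143}} \approx 0.26816$)
$\frac{R}{o{\left(2 \left(-1\right) \right)}} = \frac{\frac{36}{491} + \frac{8 \sqrt{143}}{491}}{9} = \left(\frac{36}{491} + \frac{8 \sqrt{143}}{491}\right) \frac{1}{9} = \frac{4}{491} + \frac{8 \sqrt{143}}{4419}$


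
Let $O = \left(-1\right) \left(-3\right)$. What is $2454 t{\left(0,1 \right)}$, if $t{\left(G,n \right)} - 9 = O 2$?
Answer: $36810$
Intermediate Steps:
$O = 3$
$t{\left(G,n \right)} = 15$ ($t{\left(G,n \right)} = 9 + 3 \cdot 2 = 9 + 6 = 15$)
$2454 t{\left(0,1 \right)} = 2454 \cdot 15 = 36810$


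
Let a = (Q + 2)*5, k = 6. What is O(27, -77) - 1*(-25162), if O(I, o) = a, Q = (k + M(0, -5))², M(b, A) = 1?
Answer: 25417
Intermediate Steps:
Q = 49 (Q = (6 + 1)² = 7² = 49)
a = 255 (a = (49 + 2)*5 = 51*5 = 255)
O(I, o) = 255
O(27, -77) - 1*(-25162) = 255 - 1*(-25162) = 255 + 25162 = 25417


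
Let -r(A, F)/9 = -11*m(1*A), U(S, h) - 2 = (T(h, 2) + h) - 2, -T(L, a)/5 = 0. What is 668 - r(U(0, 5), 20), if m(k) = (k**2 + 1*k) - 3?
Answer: -2005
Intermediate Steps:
m(k) = -3 + k + k**2 (m(k) = (k**2 + k) - 3 = (k + k**2) - 3 = -3 + k + k**2)
T(L, a) = 0 (T(L, a) = -5*0 = 0)
U(S, h) = h (U(S, h) = 2 + ((0 + h) - 2) = 2 + (h - 2) = 2 + (-2 + h) = h)
r(A, F) = -297 + 99*A + 99*A**2 (r(A, F) = -(-99)*(-3 + 1*A + (1*A)**2) = -(-99)*(-3 + A + A**2) = -9*(33 - 11*A - 11*A**2) = -297 + 99*A + 99*A**2)
668 - r(U(0, 5), 20) = 668 - (-297 + 99*5 + 99*5**2) = 668 - (-297 + 495 + 99*25) = 668 - (-297 + 495 + 2475) = 668 - 1*2673 = 668 - 2673 = -2005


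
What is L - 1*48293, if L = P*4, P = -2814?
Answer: -59549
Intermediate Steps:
L = -11256 (L = -2814*4 = -11256)
L - 1*48293 = -11256 - 1*48293 = -11256 - 48293 = -59549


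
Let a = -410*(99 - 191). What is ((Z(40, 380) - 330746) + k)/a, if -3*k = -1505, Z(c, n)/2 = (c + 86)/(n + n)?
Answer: -188239081/21500400 ≈ -8.7551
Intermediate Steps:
Z(c, n) = (86 + c)/n (Z(c, n) = 2*((c + 86)/(n + n)) = 2*((86 + c)/((2*n))) = 2*((86 + c)*(1/(2*n))) = 2*((86 + c)/(2*n)) = (86 + c)/n)
k = 1505/3 (k = -⅓*(-1505) = 1505/3 ≈ 501.67)
a = 37720 (a = -410*(-92) = 37720)
((Z(40, 380) - 330746) + k)/a = (((86 + 40)/380 - 330746) + 1505/3)/37720 = (((1/380)*126 - 330746) + 1505/3)*(1/37720) = ((63/190 - 330746) + 1505/3)*(1/37720) = (-62841677/190 + 1505/3)*(1/37720) = -188239081/570*1/37720 = -188239081/21500400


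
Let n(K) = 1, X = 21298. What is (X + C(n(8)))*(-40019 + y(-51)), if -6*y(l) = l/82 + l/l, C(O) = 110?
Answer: -35125852136/41 ≈ -8.5673e+8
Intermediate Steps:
y(l) = -⅙ - l/492 (y(l) = -(l/82 + l/l)/6 = -(l*(1/82) + 1)/6 = -(l/82 + 1)/6 = -(1 + l/82)/6 = -⅙ - l/492)
(X + C(n(8)))*(-40019 + y(-51)) = (21298 + 110)*(-40019 + (-⅙ - 1/492*(-51))) = 21408*(-40019 + (-⅙ + 17/164)) = 21408*(-40019 - 31/492) = 21408*(-19689379/492) = -35125852136/41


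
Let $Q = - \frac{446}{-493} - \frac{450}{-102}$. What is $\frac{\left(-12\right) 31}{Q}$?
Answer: $- \frac{183396}{2621} \approx -69.972$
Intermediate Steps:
$Q = \frac{2621}{493}$ ($Q = \left(-446\right) \left(- \frac{1}{493}\right) - - \frac{75}{17} = \frac{446}{493} + \frac{75}{17} = \frac{2621}{493} \approx 5.3164$)
$\frac{\left(-12\right) 31}{Q} = \frac{\left(-12\right) 31}{\frac{2621}{493}} = \left(-372\right) \frac{493}{2621} = - \frac{183396}{2621}$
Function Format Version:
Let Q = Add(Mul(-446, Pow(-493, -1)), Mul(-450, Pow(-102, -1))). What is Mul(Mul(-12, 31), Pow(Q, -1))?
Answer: Rational(-183396, 2621) ≈ -69.972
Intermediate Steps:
Q = Rational(2621, 493) (Q = Add(Mul(-446, Rational(-1, 493)), Mul(-450, Rational(-1, 102))) = Add(Rational(446, 493), Rational(75, 17)) = Rational(2621, 493) ≈ 5.3164)
Mul(Mul(-12, 31), Pow(Q, -1)) = Mul(Mul(-12, 31), Pow(Rational(2621, 493), -1)) = Mul(-372, Rational(493, 2621)) = Rational(-183396, 2621)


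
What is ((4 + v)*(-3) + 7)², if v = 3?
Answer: 196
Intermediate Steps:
((4 + v)*(-3) + 7)² = ((4 + 3)*(-3) + 7)² = (7*(-3) + 7)² = (-21 + 7)² = (-14)² = 196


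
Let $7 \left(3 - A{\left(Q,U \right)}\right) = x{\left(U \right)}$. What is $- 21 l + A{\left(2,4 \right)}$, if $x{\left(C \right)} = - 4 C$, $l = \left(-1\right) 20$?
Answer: $\frac{2977}{7} \approx 425.29$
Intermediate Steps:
$l = -20$
$A{\left(Q,U \right)} = 3 + \frac{4 U}{7}$ ($A{\left(Q,U \right)} = 3 - \frac{\left(-4\right) U}{7} = 3 + \frac{4 U}{7}$)
$- 21 l + A{\left(2,4 \right)} = \left(-21\right) \left(-20\right) + \left(3 + \frac{4}{7} \cdot 4\right) = 420 + \left(3 + \frac{16}{7}\right) = 420 + \frac{37}{7} = \frac{2977}{7}$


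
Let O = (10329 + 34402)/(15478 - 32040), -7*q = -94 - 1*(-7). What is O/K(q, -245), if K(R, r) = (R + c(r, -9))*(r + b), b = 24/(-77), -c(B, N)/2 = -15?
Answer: 44731/172381014 ≈ 0.00025949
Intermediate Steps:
q = 87/7 (q = -(-94 - 1*(-7))/7 = -(-94 + 7)/7 = -⅐*(-87) = 87/7 ≈ 12.429)
c(B, N) = 30 (c(B, N) = -2*(-15) = 30)
b = -24/77 (b = 24*(-1/77) = -24/77 ≈ -0.31169)
K(R, r) = (30 + R)*(-24/77 + r) (K(R, r) = (R + 30)*(r - 24/77) = (30 + R)*(-24/77 + r))
O = -44731/16562 (O = 44731/(-16562) = 44731*(-1/16562) = -44731/16562 ≈ -2.7008)
O/K(q, -245) = -44731/(16562*(-720/77 + 30*(-245) - 24/77*87/7 + (87/7)*(-245))) = -44731/(16562*(-720/77 - 7350 - 2088/539 - 3045)) = -44731/(16562*(-510003/49)) = -44731/16562*(-49/510003) = 44731/172381014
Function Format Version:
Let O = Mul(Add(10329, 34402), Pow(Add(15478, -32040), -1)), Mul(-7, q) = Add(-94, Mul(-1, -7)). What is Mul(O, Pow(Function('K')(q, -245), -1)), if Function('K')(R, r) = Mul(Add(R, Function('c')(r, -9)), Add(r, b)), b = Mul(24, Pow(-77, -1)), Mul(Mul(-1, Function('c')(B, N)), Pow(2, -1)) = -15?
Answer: Rational(44731, 172381014) ≈ 0.00025949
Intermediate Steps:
q = Rational(87, 7) (q = Mul(Rational(-1, 7), Add(-94, Mul(-1, -7))) = Mul(Rational(-1, 7), Add(-94, 7)) = Mul(Rational(-1, 7), -87) = Rational(87, 7) ≈ 12.429)
Function('c')(B, N) = 30 (Function('c')(B, N) = Mul(-2, -15) = 30)
b = Rational(-24, 77) (b = Mul(24, Rational(-1, 77)) = Rational(-24, 77) ≈ -0.31169)
Function('K')(R, r) = Mul(Add(30, R), Add(Rational(-24, 77), r)) (Function('K')(R, r) = Mul(Add(R, 30), Add(r, Rational(-24, 77))) = Mul(Add(30, R), Add(Rational(-24, 77), r)))
O = Rational(-44731, 16562) (O = Mul(44731, Pow(-16562, -1)) = Mul(44731, Rational(-1, 16562)) = Rational(-44731, 16562) ≈ -2.7008)
Mul(O, Pow(Function('K')(q, -245), -1)) = Mul(Rational(-44731, 16562), Pow(Add(Rational(-720, 77), Mul(30, -245), Mul(Rational(-24, 77), Rational(87, 7)), Mul(Rational(87, 7), -245)), -1)) = Mul(Rational(-44731, 16562), Pow(Add(Rational(-720, 77), -7350, Rational(-2088, 539), -3045), -1)) = Mul(Rational(-44731, 16562), Pow(Rational(-510003, 49), -1)) = Mul(Rational(-44731, 16562), Rational(-49, 510003)) = Rational(44731, 172381014)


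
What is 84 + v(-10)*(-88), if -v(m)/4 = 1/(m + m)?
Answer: 332/5 ≈ 66.400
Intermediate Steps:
v(m) = -2/m (v(m) = -4/(m + m) = -4*1/(2*m) = -2/m)
84 + v(-10)*(-88) = 84 - 2/(-10)*(-88) = 84 - 2*(-1/10)*(-88) = 84 + (1/5)*(-88) = 84 - 88/5 = 332/5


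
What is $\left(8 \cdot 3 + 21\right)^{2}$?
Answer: $2025$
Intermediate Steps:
$\left(8 \cdot 3 + 21\right)^{2} = \left(24 + 21\right)^{2} = 45^{2} = 2025$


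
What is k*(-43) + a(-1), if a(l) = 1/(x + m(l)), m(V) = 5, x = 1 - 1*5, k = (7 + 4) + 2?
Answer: -558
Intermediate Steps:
k = 13 (k = 11 + 2 = 13)
x = -4 (x = 1 - 5 = -4)
a(l) = 1 (a(l) = 1/(-4 + 5) = 1/1 = 1)
k*(-43) + a(-1) = 13*(-43) + 1 = -559 + 1 = -558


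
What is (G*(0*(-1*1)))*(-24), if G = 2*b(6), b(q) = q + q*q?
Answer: 0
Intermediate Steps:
b(q) = q + q²
G = 84 (G = 2*(6*(1 + 6)) = 2*(6*7) = 2*42 = 84)
(G*(0*(-1*1)))*(-24) = (84*(0*(-1*1)))*(-24) = (84*(0*(-1)))*(-24) = (84*0)*(-24) = 0*(-24) = 0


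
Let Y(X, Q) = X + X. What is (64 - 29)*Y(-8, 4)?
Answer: -560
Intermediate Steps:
Y(X, Q) = 2*X
(64 - 29)*Y(-8, 4) = (64 - 29)*(2*(-8)) = 35*(-16) = -560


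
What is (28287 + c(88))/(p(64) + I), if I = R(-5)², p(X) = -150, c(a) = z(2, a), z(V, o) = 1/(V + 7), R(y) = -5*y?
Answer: 254584/4275 ≈ 59.552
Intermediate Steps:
z(V, o) = 1/(7 + V)
c(a) = ⅑ (c(a) = 1/(7 + 2) = 1/9 = ⅑)
I = 625 (I = (-5*(-5))² = 25² = 625)
(28287 + c(88))/(p(64) + I) = (28287 + ⅑)/(-150 + 625) = (254584/9)/475 = (254584/9)*(1/475) = 254584/4275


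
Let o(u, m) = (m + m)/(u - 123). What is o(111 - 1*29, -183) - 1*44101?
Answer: -1807775/41 ≈ -44092.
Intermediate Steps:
o(u, m) = 2*m/(-123 + u) (o(u, m) = (2*m)/(-123 + u) = 2*m/(-123 + u))
o(111 - 1*29, -183) - 1*44101 = 2*(-183)/(-123 + (111 - 1*29)) - 1*44101 = 2*(-183)/(-123 + (111 - 29)) - 44101 = 2*(-183)/(-123 + 82) - 44101 = 2*(-183)/(-41) - 44101 = 2*(-183)*(-1/41) - 44101 = 366/41 - 44101 = -1807775/41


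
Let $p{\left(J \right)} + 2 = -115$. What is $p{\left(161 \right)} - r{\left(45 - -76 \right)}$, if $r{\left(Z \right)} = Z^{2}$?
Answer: $-14758$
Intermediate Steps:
$p{\left(J \right)} = -117$ ($p{\left(J \right)} = -2 - 115 = -117$)
$p{\left(161 \right)} - r{\left(45 - -76 \right)} = -117 - \left(45 - -76\right)^{2} = -117 - \left(45 + 76\right)^{2} = -117 - 121^{2} = -117 - 14641 = -14758$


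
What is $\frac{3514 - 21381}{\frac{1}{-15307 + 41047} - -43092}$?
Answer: $- \frac{459896580}{1109188081} \approx -0.41462$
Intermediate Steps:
$\frac{3514 - 21381}{\frac{1}{-15307 + 41047} - -43092} = - \frac{17867}{\frac{1}{25740} + 43092} = - \frac{17867}{\frac{1109188081}{25740}} = \left(-17867\right) \frac{25740}{1109188081} = - \frac{459896580}{1109188081}$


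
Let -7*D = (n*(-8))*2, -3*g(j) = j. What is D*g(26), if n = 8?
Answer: -3328/21 ≈ -158.48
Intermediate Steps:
g(j) = -j/3
D = 128/7 (D = -8*(-8)*2/7 = -(-64)*2/7 = -1/7*(-128) = 128/7 ≈ 18.286)
D*g(26) = 128*(-1/3*26)/7 = (128/7)*(-26/3) = -3328/21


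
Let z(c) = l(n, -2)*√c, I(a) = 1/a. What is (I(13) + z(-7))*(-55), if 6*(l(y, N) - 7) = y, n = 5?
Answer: -55/13 - 2585*I*√7/6 ≈ -4.2308 - 1139.9*I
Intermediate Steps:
l(y, N) = 7 + y/6
I(a) = 1/a
z(c) = 47*√c/6 (z(c) = (7 + (⅙)*5)*√c = (7 + ⅚)*√c = 47*√c/6)
(I(13) + z(-7))*(-55) = (1/13 + 47*√(-7)/6)*(-55) = (1/13 + 47*(I*√7)/6)*(-55) = (1/13 + 47*I*√7/6)*(-55) = -55/13 - 2585*I*√7/6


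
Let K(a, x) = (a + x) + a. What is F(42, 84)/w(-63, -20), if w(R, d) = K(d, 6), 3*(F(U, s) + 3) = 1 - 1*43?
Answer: 1/2 ≈ 0.50000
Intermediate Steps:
K(a, x) = x + 2*a
F(U, s) = -17 (F(U, s) = -3 + (1 - 1*43)/3 = -3 + (1 - 43)/3 = -3 + (1/3)*(-42) = -3 - 14 = -17)
w(R, d) = 6 + 2*d
F(42, 84)/w(-63, -20) = -17/(6 + 2*(-20)) = -17/(6 - 40) = -17/(-34) = -17*(-1/34) = 1/2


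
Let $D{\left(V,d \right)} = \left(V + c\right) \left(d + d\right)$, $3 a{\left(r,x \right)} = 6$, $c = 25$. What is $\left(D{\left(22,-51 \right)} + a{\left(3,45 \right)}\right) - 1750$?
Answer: $-6542$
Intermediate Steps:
$a{\left(r,x \right)} = 2$ ($a{\left(r,x \right)} = \frac{1}{3} \cdot 6 = 2$)
$D{\left(V,d \right)} = 2 d \left(25 + V\right)$ ($D{\left(V,d \right)} = \left(V + 25\right) \left(d + d\right) = \left(25 + V\right) 2 d = 2 d \left(25 + V\right)$)
$\left(D{\left(22,-51 \right)} + a{\left(3,45 \right)}\right) - 1750 = \left(2 \left(-51\right) \left(25 + 22\right) + 2\right) - 1750 = \left(2 \left(-51\right) 47 + 2\right) - 1750 = \left(-4794 + 2\right) - 1750 = -4792 - 1750 = -6542$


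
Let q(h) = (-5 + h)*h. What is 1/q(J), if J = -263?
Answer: 1/70484 ≈ 1.4188e-5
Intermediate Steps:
q(h) = h*(-5 + h)
1/q(J) = 1/(-263*(-5 - 263)) = 1/(-263*(-268)) = 1/70484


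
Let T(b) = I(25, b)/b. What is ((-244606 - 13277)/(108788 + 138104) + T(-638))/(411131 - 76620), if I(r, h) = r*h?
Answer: 5914417/82588089812 ≈ 7.1613e-5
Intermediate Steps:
I(r, h) = h*r
T(b) = 25 (T(b) = (b*25)/b = (25*b)/b = 25)
((-244606 - 13277)/(108788 + 138104) + T(-638))/(411131 - 76620) = ((-244606 - 13277)/(108788 + 138104) + 25)/(411131 - 76620) = (-257883/246892 + 25)/334511 = (-257883*1/246892 + 25)*(1/334511) = (-257883/246892 + 25)*(1/334511) = (5914417/246892)*(1/334511) = 5914417/82588089812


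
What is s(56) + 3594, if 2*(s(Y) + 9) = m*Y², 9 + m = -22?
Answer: -45023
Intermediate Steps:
m = -31 (m = -9 - 22 = -31)
s(Y) = -9 - 31*Y²/2 (s(Y) = -9 + (-31*Y²)/2 = -9 - 31*Y²/2)
s(56) + 3594 = (-9 - 31/2*56²) + 3594 = (-9 - 31/2*3136) + 3594 = (-9 - 48608) + 3594 = -48617 + 3594 = -45023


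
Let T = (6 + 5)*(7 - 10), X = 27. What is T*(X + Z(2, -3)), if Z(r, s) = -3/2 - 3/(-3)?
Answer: -1749/2 ≈ -874.50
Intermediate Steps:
Z(r, s) = -½ (Z(r, s) = -3*½ - 3*(-⅓) = -3/2 + 1 = -½)
T = -33 (T = 11*(-3) = -33)
T*(X + Z(2, -3)) = -33*(27 - ½) = -33*53/2 = -1749/2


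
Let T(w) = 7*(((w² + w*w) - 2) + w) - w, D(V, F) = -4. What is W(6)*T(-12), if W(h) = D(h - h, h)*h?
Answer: -46320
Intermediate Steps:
W(h) = -4*h
T(w) = -14 + 6*w + 14*w² (T(w) = 7*(((w² + w²) - 2) + w) - w = 7*((2*w² - 2) + w) - w = 7*((-2 + 2*w²) + w) - w = 7*(-2 + w + 2*w²) - w = (-14 + 7*w + 14*w²) - w = -14 + 6*w + 14*w²)
W(6)*T(-12) = (-4*6)*(-14 + 6*(-12) + 14*(-12)²) = -24*(-14 - 72 + 14*144) = -24*(-14 - 72 + 2016) = -24*1930 = -46320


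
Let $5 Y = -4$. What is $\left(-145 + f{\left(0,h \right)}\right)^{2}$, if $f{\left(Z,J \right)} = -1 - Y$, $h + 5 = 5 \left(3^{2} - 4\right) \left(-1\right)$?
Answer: $\frac{527076}{25} \approx 21083.0$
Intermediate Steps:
$Y = - \frac{4}{5}$ ($Y = \frac{1}{5} \left(-4\right) = - \frac{4}{5} \approx -0.8$)
$h = -30$ ($h = -5 + 5 \left(3^{2} - 4\right) \left(-1\right) = -5 + 5 \left(9 - 4\right) \left(-1\right) = -5 + 5 \cdot 5 \left(-1\right) = -5 + 25 \left(-1\right) = -5 - 25 = -30$)
$f{\left(Z,J \right)} = - \frac{1}{5}$ ($f{\left(Z,J \right)} = -1 - - \frac{4}{5} = -1 + \frac{4}{5} = - \frac{1}{5}$)
$\left(-145 + f{\left(0,h \right)}\right)^{2} = \left(-145 - \frac{1}{5}\right)^{2} = \left(- \frac{726}{5}\right)^{2} = \frac{527076}{25}$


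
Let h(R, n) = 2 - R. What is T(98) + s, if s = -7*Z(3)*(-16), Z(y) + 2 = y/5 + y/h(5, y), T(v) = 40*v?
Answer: 18256/5 ≈ 3651.2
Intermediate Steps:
Z(y) = -2 - 2*y/15 (Z(y) = -2 + (y/5 + y/(2 - 1*5)) = -2 + (y*(1/5) + y/(2 - 5)) = -2 + (y/5 + y/(-3)) = -2 + (y/5 + y*(-1/3)) = -2 + (y/5 - y/3) = -2 - 2*y/15)
s = -1344/5 (s = -7*(-2 - 2/15*3)*(-16) = -7*(-2 - 2/5)*(-16) = -7*(-12/5)*(-16) = (84/5)*(-16) = -1344/5 ≈ -268.80)
T(98) + s = 40*98 - 1344/5 = 3920 - 1344/5 = 18256/5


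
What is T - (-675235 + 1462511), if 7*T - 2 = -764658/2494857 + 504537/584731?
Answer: -2679818450012405033/3403913866423 ≈ -7.8728e+5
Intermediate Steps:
T = 1243089628715/3403913866423 (T = 2/7 + (-764658/2494857 + 504537/584731)/7 = 2/7 + (-764658*1/2494857 + 504537*(1/584731))/7 = 2/7 + (-254886/831619 + 504537/584731)/7 = 2/7 + (⅐)*(270542809737/486273409489) = 2/7 + 270542809737/3403913866423 = 1243089628715/3403913866423 ≈ 0.36519)
T - (-675235 + 1462511) = 1243089628715/3403913866423 - (-675235 + 1462511) = 1243089628715/3403913866423 - 1*787276 = 1243089628715/3403913866423 - 787276 = -2679818450012405033/3403913866423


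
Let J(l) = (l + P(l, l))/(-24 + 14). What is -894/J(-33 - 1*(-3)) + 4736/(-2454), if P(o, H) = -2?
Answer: -2761289/9816 ≈ -281.30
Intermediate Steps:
J(l) = ⅕ - l/10 (J(l) = (l - 2)/(-24 + 14) = (-2 + l)/(-10) = (-2 + l)*(-⅒) = ⅕ - l/10)
-894/J(-33 - 1*(-3)) + 4736/(-2454) = -894/(⅕ - (-33 - 1*(-3))/10) + 4736/(-2454) = -894/(⅕ - (-33 + 3)/10) + 4736*(-1/2454) = -894/(⅕ - ⅒*(-30)) - 2368/1227 = -894/(⅕ + 3) - 2368/1227 = -894/16/5 - 2368/1227 = -894*5/16 - 2368/1227 = -2235/8 - 2368/1227 = -2761289/9816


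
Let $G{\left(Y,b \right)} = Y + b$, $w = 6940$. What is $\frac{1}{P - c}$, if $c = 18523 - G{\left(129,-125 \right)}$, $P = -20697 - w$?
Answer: $- \frac{1}{46156} \approx -2.1666 \cdot 10^{-5}$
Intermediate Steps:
$P = -27637$ ($P = -20697 - 6940 = -27637$)
$c = 18519$ ($c = 18523 - \left(129 - 125\right) = 18523 - 4 = 18519$)
$\frac{1}{P - c} = \frac{1}{-27637 - 18519} = \frac{1}{-46156} = - \frac{1}{46156}$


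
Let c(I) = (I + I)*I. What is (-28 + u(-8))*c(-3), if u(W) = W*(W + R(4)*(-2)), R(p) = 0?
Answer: 648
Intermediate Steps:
c(I) = 2*I**2 (c(I) = (2*I)*I = 2*I**2)
u(W) = W**2 (u(W) = W*(W + 0*(-2)) = W*(W + 0) = W*W = W**2)
(-28 + u(-8))*c(-3) = (-28 + (-8)**2)*(2*(-3)**2) = (-28 + 64)*(2*9) = 36*18 = 648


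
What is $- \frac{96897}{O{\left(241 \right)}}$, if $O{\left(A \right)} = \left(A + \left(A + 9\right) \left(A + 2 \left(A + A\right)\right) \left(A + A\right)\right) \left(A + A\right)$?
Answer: $- \frac{96897}{69987721162} \approx -1.3845 \cdot 10^{-6}$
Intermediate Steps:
$O{\left(A \right)} = 2 A \left(A + 10 A^{2} \left(9 + A\right)\right)$ ($O{\left(A \right)} = \left(A + \left(9 + A\right) \left(A + 2 \cdot 2 A\right) 2 A\right) 2 A = \left(A + \left(9 + A\right) \left(A + 4 A\right) 2 A\right) 2 A = \left(A + \left(9 + A\right) 5 A 2 A\right) 2 A = \left(A + \left(9 + A\right) 10 A^{2}\right) 2 A = \left(A + 10 A^{2} \left(9 + A\right)\right) 2 A = 2 A \left(A + 10 A^{2} \left(9 + A\right)\right)$)
$- \frac{96897}{O{\left(241 \right)}} = - \frac{96897}{241^{2} \left(2 + 20 \cdot 241^{2} + 180 \cdot 241\right)} = - \frac{96897}{58081 \left(2 + 20 \cdot 58081 + 43380\right)} = - \frac{96897}{58081 \left(2 + 1161620 + 43380\right)} = - \frac{96897}{58081 \cdot 1205002} = - \frac{96897}{69987721162}$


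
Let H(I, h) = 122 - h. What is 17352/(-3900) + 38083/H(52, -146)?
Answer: 11989447/87100 ≈ 137.65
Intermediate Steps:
17352/(-3900) + 38083/H(52, -146) = 17352/(-3900) + 38083/(122 - 1*(-146)) = 17352*(-1/3900) + 38083/(122 + 146) = -1446/325 + 38083/268 = 11989447/87100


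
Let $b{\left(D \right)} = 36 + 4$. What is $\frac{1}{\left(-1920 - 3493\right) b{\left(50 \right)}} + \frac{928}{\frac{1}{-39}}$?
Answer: $- \frac{7836291841}{216520} \approx -36192.0$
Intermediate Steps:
$b{\left(D \right)} = 40$
$\frac{1}{\left(-1920 - 3493\right) b{\left(50 \right)}} + \frac{928}{\frac{1}{-39}} = \frac{1}{\left(-1920 - 3493\right) 40} + \frac{928}{\frac{1}{-39}} = \frac{1}{-5413} \cdot \frac{1}{40} + \frac{928}{- \frac{1}{39}} = \left(- \frac{1}{5413}\right) \frac{1}{40} + 928 \left(-39\right) = - \frac{1}{216520} - 36192 = - \frac{7836291841}{216520}$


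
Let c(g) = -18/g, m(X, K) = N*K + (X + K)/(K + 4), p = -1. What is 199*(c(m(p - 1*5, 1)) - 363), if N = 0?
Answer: -68655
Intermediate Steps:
m(X, K) = (K + X)/(4 + K) (m(X, K) = 0*K + (X + K)/(K + 4) = 0 + (K + X)/(4 + K) = (K + X)/(4 + K))
199*(c(m(p - 1*5, 1)) - 363) = 199*(-18*(4 + 1)/(1 + (-1 - 1*5)) - 363) = 199*(-18*5/(1 + (-1 - 5)) - 363) = 199*(-18*5/(1 - 6) - 363) = 199*(-18/((1/5)*(-5)) - 363) = 199*(-18/(-1) - 363) = 199*(-18*(-1) - 363) = 199*(18 - 363) = 199*(-345) = -68655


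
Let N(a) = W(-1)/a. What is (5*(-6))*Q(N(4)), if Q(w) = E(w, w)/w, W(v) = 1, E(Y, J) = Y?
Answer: -30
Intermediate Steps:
N(a) = 1/a
Q(w) = 1 (Q(w) = w/w = 1)
(5*(-6))*Q(N(4)) = (5*(-6))*1 = -30*1 = -30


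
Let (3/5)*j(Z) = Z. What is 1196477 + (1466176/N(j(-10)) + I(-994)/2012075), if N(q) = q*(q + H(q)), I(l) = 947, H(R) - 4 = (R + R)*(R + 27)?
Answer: 3869490662520558/3233404525 ≈ 1.1967e+6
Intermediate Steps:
H(R) = 4 + 2*R*(27 + R) (H(R) = 4 + (R + R)*(R + 27) = 4 + (2*R)*(27 + R) = 4 + 2*R*(27 + R))
j(Z) = 5*Z/3
N(q) = q*(4 + 2*q² + 55*q) (N(q) = q*(q + (4 + 2*q² + 54*q)) = q*(4 + 2*q² + 55*q))
1196477 + (1466176/N(j(-10)) + I(-994)/2012075) = 1196477 + (1466176/((((5/3)*(-10))*(4 + 2*((5/3)*(-10))² + 55*((5/3)*(-10))))) + 947/2012075) = 1196477 + (1466176/((-50*(4 + 2*(-50/3)² + 55*(-50/3))/3)) + 947*(1/2012075)) = 1196477 + (1466176/((-50*(4 + 2*(2500/9) - 2750/3)/3)) + 947/2012075) = 1196477 + (1466176/((-50*(4 + 5000/9 - 2750/3)/3)) + 947/2012075) = 1196477 + (1466176/((-50/3*(-3214/9))) + 947/2012075) = 1196477 + (1466176/(160700/27) + 947/2012075) = 1196477 + (1466176*(27/160700) + 947/2012075) = 1196477 + (9896688/40175 + 947/2012075) = 1196477 + 796516662133/3233404525 = 3869490662520558/3233404525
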